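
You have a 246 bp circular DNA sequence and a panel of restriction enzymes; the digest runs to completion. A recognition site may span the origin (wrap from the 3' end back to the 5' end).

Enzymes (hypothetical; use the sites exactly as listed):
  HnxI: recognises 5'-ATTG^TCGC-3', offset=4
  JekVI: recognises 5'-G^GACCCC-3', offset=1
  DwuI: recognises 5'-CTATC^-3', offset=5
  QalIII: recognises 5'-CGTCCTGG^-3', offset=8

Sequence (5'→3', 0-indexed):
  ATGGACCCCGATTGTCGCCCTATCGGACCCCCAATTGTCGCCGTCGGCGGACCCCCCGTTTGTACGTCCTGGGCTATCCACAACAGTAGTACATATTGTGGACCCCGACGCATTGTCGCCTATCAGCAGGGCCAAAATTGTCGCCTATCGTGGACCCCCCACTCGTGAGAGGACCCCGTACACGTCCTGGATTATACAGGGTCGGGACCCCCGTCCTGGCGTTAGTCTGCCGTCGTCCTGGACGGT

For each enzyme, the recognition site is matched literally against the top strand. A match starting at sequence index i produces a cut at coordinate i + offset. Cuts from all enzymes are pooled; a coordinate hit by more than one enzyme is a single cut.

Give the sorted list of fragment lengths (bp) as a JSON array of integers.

Scan for sites:
  HnxI ATTGTCGC/4: at [10, 33, 111, 136] ⇒ [14, 37, 115, 140]
  JekVI GGACCCC/1: at [2, 24, 48, 99, 151, 170, 204] ⇒ [3, 25, 49, 100, 152, 171, 205]
  DwuI CTATC/5: at [19, 73, 119, 144] ⇒ [24, 78, 124, 149]
  QalIII CGTCCTGG/8: at [64, 182, 211, 233] ⇒ [72, 190, 219, 241]

Pooled cuts: [3, 14, 24, 25, 37, 49, 72, 78, 100, 115, 124, 140, 149, 152, 171, 190, 205, 219, 241]

Fragment lengths:
  3→14: 11 bp
  14→24: 10 bp
  24→25: 1 bp
  25→37: 12 bp
  37→49: 12 bp
  49→72: 23 bp
  72→78: 6 bp
  78→100: 22 bp
  100→115: 15 bp
  115→124: 9 bp
  124→140: 16 bp
  140→149: 9 bp
  149→152: 3 bp
  152→171: 19 bp
  171→190: 19 bp
  190→205: 15 bp
  205→219: 14 bp
  219→241: 22 bp
  241→3 (wrap): 246-241+3 = 8 bp

[1,3,6,8,9,9,10,11,12,12,14,15,15,16,19,19,22,22,23]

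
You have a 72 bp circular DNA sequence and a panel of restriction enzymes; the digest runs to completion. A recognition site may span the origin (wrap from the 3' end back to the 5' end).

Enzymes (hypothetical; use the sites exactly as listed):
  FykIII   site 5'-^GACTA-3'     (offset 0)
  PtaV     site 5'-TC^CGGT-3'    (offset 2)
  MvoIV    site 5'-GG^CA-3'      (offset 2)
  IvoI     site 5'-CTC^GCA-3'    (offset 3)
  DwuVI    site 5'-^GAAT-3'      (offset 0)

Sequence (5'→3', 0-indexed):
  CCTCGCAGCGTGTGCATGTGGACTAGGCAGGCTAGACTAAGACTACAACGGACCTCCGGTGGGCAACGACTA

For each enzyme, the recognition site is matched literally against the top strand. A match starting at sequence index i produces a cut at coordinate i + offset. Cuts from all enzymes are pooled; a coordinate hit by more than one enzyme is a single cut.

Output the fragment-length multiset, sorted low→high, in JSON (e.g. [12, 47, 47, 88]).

Scan for sites:
  FykIII (GACTA, off=0): starts [20, 34, 40, 67] → cuts [20, 34, 40, 67]
  PtaV (TCCGGT, off=2): starts [54] → cuts [56]
  MvoIV (GGCA, off=2): starts [25, 61] → cuts [27, 63]
  IvoI (CTCGCA, off=3): starts [1] → cuts [4]
  DwuVI (GAAT, off=0): no sites

Pooled cuts: [4, 20, 27, 34, 40, 56, 63, 67]

Fragments:
  4→20: 16 bp
  20→27: 7 bp
  27→34: 7 bp
  34→40: 6 bp
  40→56: 16 bp
  56→63: 7 bp
  63→67: 4 bp
  67→4 (wrap): 72-67+4 = 9 bp

[4,6,7,7,7,9,16,16]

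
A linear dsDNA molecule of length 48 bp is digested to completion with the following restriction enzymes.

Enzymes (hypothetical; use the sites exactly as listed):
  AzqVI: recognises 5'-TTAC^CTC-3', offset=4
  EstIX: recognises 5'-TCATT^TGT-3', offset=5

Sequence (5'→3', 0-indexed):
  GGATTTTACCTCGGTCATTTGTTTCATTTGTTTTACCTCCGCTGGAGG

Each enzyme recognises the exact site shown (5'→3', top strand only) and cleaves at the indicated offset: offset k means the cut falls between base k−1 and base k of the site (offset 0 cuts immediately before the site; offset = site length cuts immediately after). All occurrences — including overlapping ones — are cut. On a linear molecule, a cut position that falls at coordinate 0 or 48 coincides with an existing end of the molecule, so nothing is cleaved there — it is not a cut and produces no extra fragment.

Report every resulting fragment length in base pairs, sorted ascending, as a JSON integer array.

Site scan:
  AzqVI (TTACCTC, off=4): starts [5, 32] → cuts [9, 36]
  EstIX (TCATTTGT, off=5): starts [14, 23] → cuts [19, 28]

Pooled cuts: [9, 19, 28, 36]

Fragments:
  [0,9): 9 bp
  [9,19): 10 bp
  [19,28): 9 bp
  [28,36): 8 bp
  [36,48): 12 bp

[8,9,9,10,12]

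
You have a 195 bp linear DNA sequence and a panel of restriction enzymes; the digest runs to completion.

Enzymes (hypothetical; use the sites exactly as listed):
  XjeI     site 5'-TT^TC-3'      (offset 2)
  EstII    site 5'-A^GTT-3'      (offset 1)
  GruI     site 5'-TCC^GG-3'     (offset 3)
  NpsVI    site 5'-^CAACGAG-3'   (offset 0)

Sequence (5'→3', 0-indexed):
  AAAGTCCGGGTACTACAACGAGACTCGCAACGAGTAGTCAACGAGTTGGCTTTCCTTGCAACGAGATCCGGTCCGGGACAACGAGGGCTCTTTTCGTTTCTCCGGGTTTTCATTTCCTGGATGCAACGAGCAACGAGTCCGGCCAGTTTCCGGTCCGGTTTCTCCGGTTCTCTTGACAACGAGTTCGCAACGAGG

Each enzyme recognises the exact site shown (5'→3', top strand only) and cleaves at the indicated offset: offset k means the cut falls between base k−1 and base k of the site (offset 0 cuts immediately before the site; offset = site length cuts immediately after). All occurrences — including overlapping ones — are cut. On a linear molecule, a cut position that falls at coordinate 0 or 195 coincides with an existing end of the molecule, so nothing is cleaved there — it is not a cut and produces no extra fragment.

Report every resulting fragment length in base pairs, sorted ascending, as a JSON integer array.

[3,3,4,4,5,5,5,5,5,5,5,5,6,6,6,6,7,7,8,8,8,9,10,11,11,11,12,15]

Per-enzyme occurrences:
  XjeI (TTTC, off=2): starts [50, 91, 96, 107, 112, 146, 158] → cuts [52, 93, 98, 109, 114, 148, 160]
  EstII (AGTT, off=1): starts [43, 144, 181] → cuts [44, 145, 182]
  GruI (TCCGG, off=3): starts [4, 66, 71, 100, 137, 148, 153, 162] → cuts [7, 69, 74, 103, 140, 151, 156, 165]
  NpsVI (CAACGAG, off=0): starts [15, 27, 38, 58, 78, 123, 130, 176, 187] → cuts [15, 27, 38, 58, 78, 123, 130, 176, 187]

All cut coordinates (distinct, sorted): [7, 15, 27, 38, 44, 52, 58, 69, 74, 78, 93, 98, 103, 109, 114, 123, 130, 140, 145, 148, 151, 156, 160, 165, 176, 182, 187]

Fragments:
  [0,7): 7 bp
  [7,15): 8 bp
  [15,27): 12 bp
  [27,38): 11 bp
  [38,44): 6 bp
  [44,52): 8 bp
  [52,58): 6 bp
  [58,69): 11 bp
  [69,74): 5 bp
  [74,78): 4 bp
  [78,93): 15 bp
  [93,98): 5 bp
  [98,103): 5 bp
  [103,109): 6 bp
  [109,114): 5 bp
  [114,123): 9 bp
  [123,130): 7 bp
  [130,140): 10 bp
  [140,145): 5 bp
  [145,148): 3 bp
  [148,151): 3 bp
  [151,156): 5 bp
  [156,160): 4 bp
  [160,165): 5 bp
  [165,176): 11 bp
  [176,182): 6 bp
  [182,187): 5 bp
  [187,195): 8 bp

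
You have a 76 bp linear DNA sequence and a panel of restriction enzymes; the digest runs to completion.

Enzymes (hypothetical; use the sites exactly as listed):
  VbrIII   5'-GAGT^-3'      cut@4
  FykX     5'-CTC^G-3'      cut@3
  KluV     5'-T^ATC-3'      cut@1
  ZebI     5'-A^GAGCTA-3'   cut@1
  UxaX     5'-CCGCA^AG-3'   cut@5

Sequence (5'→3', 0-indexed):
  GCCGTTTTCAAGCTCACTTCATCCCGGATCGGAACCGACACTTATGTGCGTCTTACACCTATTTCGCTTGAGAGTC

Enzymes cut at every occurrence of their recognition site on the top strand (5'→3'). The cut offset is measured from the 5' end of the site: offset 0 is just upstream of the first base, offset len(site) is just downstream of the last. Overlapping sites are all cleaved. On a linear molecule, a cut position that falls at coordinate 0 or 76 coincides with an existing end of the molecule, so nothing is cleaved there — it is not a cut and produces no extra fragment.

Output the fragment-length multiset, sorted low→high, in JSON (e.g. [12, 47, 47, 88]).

Per-enzyme occurrences:
  VbrIII (GAGT, off=4): starts [71] → cuts [75]
  FykX (CTCG, off=3): no sites
  KluV (TATC, off=1): no sites
  ZebI (AGAGCTA, off=1): no sites
  UxaX (CCGCAAG, off=5): no sites

Pooled cuts: [75]

Fragments:
  [0,75): 75 bp
  [75,76): 1 bp

[1,75]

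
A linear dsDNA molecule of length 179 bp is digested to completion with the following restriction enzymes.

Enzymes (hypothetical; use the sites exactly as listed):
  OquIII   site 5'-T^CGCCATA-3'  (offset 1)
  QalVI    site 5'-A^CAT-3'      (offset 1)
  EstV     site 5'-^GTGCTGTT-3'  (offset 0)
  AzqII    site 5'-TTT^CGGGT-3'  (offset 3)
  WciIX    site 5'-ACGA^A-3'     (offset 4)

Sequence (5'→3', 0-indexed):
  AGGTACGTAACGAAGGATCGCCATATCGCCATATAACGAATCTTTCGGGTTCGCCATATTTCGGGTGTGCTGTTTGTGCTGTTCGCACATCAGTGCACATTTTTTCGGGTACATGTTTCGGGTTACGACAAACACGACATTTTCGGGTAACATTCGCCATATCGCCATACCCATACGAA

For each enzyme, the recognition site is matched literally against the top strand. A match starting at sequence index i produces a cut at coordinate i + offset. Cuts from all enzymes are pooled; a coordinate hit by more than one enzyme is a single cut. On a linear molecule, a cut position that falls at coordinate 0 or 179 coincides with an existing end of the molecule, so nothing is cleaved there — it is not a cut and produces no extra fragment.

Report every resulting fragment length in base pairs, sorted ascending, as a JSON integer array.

Site scan:
  OquIII TCGCCATA/1: at [17, 25, 50, 153, 161] ⇒ [18, 26, 51, 154, 162]
  QalVI ACAT/1: at [86, 96, 110, 136, 149] ⇒ [87, 97, 111, 137, 150]
  EstV GTGCTGTT/0: at [66, 75] ⇒ [66, 75]
  AzqII TTTCGGGT/3: at [42, 58, 102, 115, 140] ⇒ [45, 61, 105, 118, 143]
  WciIX ACGAA/4: at [9, 35, 174] ⇒ [13, 39, 178]

Pooled cuts: [13, 18, 26, 39, 45, 51, 61, 66, 75, 87, 97, 105, 111, 118, 137, 143, 150, 154, 162, 178]

Fragment lengths:
  [0,13): 13 bp
  [13,18): 5 bp
  [18,26): 8 bp
  [26,39): 13 bp
  [39,45): 6 bp
  [45,51): 6 bp
  [51,61): 10 bp
  [61,66): 5 bp
  [66,75): 9 bp
  [75,87): 12 bp
  [87,97): 10 bp
  [97,105): 8 bp
  [105,111): 6 bp
  [111,118): 7 bp
  [118,137): 19 bp
  [137,143): 6 bp
  [143,150): 7 bp
  [150,154): 4 bp
  [154,162): 8 bp
  [162,178): 16 bp
  [178,179): 1 bp

[1,4,5,5,6,6,6,6,7,7,8,8,8,9,10,10,12,13,13,16,19]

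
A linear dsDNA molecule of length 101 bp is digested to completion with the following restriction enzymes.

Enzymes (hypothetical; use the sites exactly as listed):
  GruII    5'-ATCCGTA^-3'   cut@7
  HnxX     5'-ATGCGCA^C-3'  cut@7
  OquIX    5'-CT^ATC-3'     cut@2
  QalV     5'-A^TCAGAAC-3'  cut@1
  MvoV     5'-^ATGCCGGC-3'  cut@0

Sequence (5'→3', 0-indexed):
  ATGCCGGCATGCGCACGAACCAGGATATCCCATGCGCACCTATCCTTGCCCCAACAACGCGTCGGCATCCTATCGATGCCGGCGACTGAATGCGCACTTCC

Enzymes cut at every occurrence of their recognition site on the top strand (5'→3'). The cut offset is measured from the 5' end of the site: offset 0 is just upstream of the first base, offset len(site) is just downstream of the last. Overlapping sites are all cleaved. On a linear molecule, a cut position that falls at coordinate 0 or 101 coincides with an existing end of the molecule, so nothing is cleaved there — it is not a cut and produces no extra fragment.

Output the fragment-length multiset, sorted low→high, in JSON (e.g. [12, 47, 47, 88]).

Per-enzyme occurrences:
  GruII (ATCCGTA, off=7): no sites
  HnxX (ATGCGCAC, off=7): starts [8, 31, 89] → cuts [15, 38, 96]
  OquIX (CTATC, off=2): starts [39, 69] → cuts [41, 71]
  QalV (ATCAGAAC, off=1): no sites
  MvoV (ATGCCGGC, off=0): starts [0, 75] → cuts [75] (position 0 is a terminus of the linear molecule — no cut)

All cut coordinates (distinct, sorted): [15, 38, 41, 71, 75, 96]

Fragments:
  [0,15): 15 bp
  [15,38): 23 bp
  [38,41): 3 bp
  [41,71): 30 bp
  [71,75): 4 bp
  [75,96): 21 bp
  [96,101): 5 bp

[3,4,5,15,21,23,30]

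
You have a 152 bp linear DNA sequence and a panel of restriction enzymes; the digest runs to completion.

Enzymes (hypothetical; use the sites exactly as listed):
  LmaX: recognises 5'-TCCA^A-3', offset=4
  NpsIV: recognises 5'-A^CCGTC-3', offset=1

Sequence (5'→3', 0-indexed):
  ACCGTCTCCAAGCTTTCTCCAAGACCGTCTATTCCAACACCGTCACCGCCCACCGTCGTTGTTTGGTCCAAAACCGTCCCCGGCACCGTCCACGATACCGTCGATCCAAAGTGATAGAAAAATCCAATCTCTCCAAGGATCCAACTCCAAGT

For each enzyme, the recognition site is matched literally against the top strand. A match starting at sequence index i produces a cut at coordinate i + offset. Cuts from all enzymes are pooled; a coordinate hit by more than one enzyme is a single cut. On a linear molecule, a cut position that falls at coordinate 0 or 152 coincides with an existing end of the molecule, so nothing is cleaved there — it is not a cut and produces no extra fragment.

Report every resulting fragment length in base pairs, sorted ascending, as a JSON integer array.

Site scan:
  LmaX (TCCAA, off=4): starts [6, 17, 32, 66, 104, 122, 131, 139, 145] → cuts [10, 21, 36, 70, 108, 126, 135, 143, 149]
  NpsIV (ACCGTC, off=1): starts [0, 23, 38, 51, 72, 84, 96] → cuts [1, 24, 39, 52, 73, 85, 97]

All cut coordinates (distinct, sorted): [1, 10, 21, 24, 36, 39, 52, 70, 73, 85, 97, 108, 126, 135, 143, 149]

Fragments:
  [0,1): 1 bp
  [1,10): 9 bp
  [10,21): 11 bp
  [21,24): 3 bp
  [24,36): 12 bp
  [36,39): 3 bp
  [39,52): 13 bp
  [52,70): 18 bp
  [70,73): 3 bp
  [73,85): 12 bp
  [85,97): 12 bp
  [97,108): 11 bp
  [108,126): 18 bp
  [126,135): 9 bp
  [135,143): 8 bp
  [143,149): 6 bp
  [149,152): 3 bp

[1,3,3,3,3,6,8,9,9,11,11,12,12,12,13,18,18]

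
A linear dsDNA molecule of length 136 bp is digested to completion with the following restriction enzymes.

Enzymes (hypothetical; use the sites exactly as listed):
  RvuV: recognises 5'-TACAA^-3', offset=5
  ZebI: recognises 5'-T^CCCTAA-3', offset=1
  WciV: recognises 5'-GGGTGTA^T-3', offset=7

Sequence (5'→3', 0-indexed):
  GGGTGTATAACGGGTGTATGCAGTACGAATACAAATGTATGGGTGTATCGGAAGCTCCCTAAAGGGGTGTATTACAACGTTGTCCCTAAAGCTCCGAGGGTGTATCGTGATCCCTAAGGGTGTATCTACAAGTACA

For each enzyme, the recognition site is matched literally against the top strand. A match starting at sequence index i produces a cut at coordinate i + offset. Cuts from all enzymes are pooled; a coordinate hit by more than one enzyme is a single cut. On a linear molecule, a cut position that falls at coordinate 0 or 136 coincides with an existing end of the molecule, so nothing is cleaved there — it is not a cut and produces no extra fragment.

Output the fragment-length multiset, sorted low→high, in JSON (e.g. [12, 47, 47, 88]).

Scan for sites:
  RvuV (TACAA, off=5): starts [29, 72, 126] → cuts [34, 77, 131]
  ZebI (TCCCTAA, off=1): starts [55, 82, 110] → cuts [56, 83, 111]
  WciV (GGGTGTAT, off=7): starts [0, 11, 40, 64, 97, 117] → cuts [7, 18, 47, 71, 104, 124]

Pooled cuts: [7, 18, 34, 47, 56, 71, 77, 83, 104, 111, 124, 131]

Fragment lengths:
  [0,7): 7 bp
  [7,18): 11 bp
  [18,34): 16 bp
  [34,47): 13 bp
  [47,56): 9 bp
  [56,71): 15 bp
  [71,77): 6 bp
  [77,83): 6 bp
  [83,104): 21 bp
  [104,111): 7 bp
  [111,124): 13 bp
  [124,131): 7 bp
  [131,136): 5 bp

[5,6,6,7,7,7,9,11,13,13,15,16,21]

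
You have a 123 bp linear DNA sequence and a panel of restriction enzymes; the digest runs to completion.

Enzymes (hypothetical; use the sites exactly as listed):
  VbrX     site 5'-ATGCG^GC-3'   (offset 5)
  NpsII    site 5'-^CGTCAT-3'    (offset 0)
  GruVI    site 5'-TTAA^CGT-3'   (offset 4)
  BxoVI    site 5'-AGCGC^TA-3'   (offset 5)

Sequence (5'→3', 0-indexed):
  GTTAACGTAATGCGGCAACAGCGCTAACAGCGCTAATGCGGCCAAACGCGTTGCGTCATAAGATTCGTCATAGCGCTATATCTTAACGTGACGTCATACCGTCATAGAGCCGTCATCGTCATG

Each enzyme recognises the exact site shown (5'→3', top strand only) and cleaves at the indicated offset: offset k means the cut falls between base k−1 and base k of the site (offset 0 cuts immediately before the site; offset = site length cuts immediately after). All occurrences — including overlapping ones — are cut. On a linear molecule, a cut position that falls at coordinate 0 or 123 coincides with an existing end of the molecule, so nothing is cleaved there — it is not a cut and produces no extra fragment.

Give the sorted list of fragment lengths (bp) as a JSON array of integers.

Site scan:
  VbrX ATGCGGC/5: at [9, 35] ⇒ [14, 40]
  NpsII CGTCAT/0: at [53, 65, 91, 99, 110, 116] ⇒ [53, 65, 91, 99, 110, 116]
  GruVI TTAACGT/4: at [1, 82] ⇒ [5, 86]
  BxoVI AGCGCTA/5: at [19, 28, 71] ⇒ [24, 33, 76]

Pooled cuts: [5, 14, 24, 33, 40, 53, 65, 76, 86, 91, 99, 110, 116]

Fragment lengths:
  [0,5): 5 bp
  [5,14): 9 bp
  [14,24): 10 bp
  [24,33): 9 bp
  [33,40): 7 bp
  [40,53): 13 bp
  [53,65): 12 bp
  [65,76): 11 bp
  [76,86): 10 bp
  [86,91): 5 bp
  [91,99): 8 bp
  [99,110): 11 bp
  [110,116): 6 bp
  [116,123): 7 bp

[5,5,6,7,7,8,9,9,10,10,11,11,12,13]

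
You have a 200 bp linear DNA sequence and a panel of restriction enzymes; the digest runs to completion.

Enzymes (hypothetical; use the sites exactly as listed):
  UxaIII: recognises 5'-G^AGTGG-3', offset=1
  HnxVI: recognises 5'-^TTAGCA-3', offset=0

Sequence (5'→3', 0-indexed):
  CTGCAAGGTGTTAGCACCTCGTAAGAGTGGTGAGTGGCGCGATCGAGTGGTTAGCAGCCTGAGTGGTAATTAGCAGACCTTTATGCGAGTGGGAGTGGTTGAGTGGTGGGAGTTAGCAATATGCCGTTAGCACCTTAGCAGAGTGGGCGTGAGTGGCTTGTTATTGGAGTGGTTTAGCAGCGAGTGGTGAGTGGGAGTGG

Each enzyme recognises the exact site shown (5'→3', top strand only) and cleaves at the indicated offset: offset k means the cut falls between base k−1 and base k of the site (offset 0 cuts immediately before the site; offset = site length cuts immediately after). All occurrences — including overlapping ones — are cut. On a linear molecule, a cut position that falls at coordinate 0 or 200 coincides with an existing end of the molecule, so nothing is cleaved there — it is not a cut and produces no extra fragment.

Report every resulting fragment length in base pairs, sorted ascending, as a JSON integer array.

Scan for sites:
  UxaIII GAGTGG/1: at [24, 31, 44, 60, 86, 92, 100, 140, 150, 166, 181, 188, 194] ⇒ [25, 32, 45, 61, 87, 93, 101, 141, 151, 167, 182, 189, 195]
  HnxVI TTAGCA/0: at [10, 50, 69, 112, 126, 134, 173] ⇒ [10, 50, 69, 112, 126, 134, 173]

Pooled cuts: [10, 25, 32, 45, 50, 61, 69, 87, 93, 101, 112, 126, 134, 141, 151, 167, 173, 182, 189, 195]

Fragment lengths:
  [0,10): 10 bp
  [10,25): 15 bp
  [25,32): 7 bp
  [32,45): 13 bp
  [45,50): 5 bp
  [50,61): 11 bp
  [61,69): 8 bp
  [69,87): 18 bp
  [87,93): 6 bp
  [93,101): 8 bp
  [101,112): 11 bp
  [112,126): 14 bp
  [126,134): 8 bp
  [134,141): 7 bp
  [141,151): 10 bp
  [151,167): 16 bp
  [167,173): 6 bp
  [173,182): 9 bp
  [182,189): 7 bp
  [189,195): 6 bp
  [195,200): 5 bp

[5,5,6,6,6,7,7,7,8,8,8,9,10,10,11,11,13,14,15,16,18]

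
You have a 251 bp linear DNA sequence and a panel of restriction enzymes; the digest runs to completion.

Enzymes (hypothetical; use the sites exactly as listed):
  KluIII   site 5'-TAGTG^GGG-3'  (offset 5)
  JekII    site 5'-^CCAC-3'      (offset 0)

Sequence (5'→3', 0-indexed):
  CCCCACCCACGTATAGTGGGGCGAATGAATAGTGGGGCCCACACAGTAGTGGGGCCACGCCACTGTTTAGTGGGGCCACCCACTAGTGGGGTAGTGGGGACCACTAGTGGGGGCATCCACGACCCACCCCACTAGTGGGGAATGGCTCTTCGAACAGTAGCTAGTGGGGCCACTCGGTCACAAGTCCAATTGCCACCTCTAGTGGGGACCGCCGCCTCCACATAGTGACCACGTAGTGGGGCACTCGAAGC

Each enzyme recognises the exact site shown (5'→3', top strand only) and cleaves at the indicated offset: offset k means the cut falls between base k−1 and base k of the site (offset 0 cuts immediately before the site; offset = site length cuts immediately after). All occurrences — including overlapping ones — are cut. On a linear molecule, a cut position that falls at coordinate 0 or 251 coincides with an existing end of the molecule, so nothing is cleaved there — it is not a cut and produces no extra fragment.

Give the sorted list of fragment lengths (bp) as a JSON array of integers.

[2,3,3,3,4,4,4,4,5,5,7,7,8,9,9,9,10,11,12,12,13,13,13,13,16,23,29]

Scan for sites:
  KluIII TAGTGGGG/5: at [13, 29, 46, 67, 83, 91, 104, 132, 161, 199, 233] ⇒ [18, 34, 51, 72, 88, 96, 109, 137, 166, 204, 238]
  JekII CCAC/0: at [2, 6, 38, 54, 59, 75, 79, 100, 116, 123, 128, 169, 192, 217, 228] ⇒ [2, 6, 38, 54, 59, 75, 79, 100, 116, 123, 128, 169, 192, 217, 228]

All cut coordinates (distinct, sorted): [2, 6, 18, 34, 38, 51, 54, 59, 72, 75, 79, 88, 96, 100, 109, 116, 123, 128, 137, 166, 169, 192, 204, 217, 228, 238]

Fragment lengths:
  [0,2): 2 bp
  [2,6): 4 bp
  [6,18): 12 bp
  [18,34): 16 bp
  [34,38): 4 bp
  [38,51): 13 bp
  [51,54): 3 bp
  [54,59): 5 bp
  [59,72): 13 bp
  [72,75): 3 bp
  [75,79): 4 bp
  [79,88): 9 bp
  [88,96): 8 bp
  [96,100): 4 bp
  [100,109): 9 bp
  [109,116): 7 bp
  [116,123): 7 bp
  [123,128): 5 bp
  [128,137): 9 bp
  [137,166): 29 bp
  [166,169): 3 bp
  [169,192): 23 bp
  [192,204): 12 bp
  [204,217): 13 bp
  [217,228): 11 bp
  [228,238): 10 bp
  [238,251): 13 bp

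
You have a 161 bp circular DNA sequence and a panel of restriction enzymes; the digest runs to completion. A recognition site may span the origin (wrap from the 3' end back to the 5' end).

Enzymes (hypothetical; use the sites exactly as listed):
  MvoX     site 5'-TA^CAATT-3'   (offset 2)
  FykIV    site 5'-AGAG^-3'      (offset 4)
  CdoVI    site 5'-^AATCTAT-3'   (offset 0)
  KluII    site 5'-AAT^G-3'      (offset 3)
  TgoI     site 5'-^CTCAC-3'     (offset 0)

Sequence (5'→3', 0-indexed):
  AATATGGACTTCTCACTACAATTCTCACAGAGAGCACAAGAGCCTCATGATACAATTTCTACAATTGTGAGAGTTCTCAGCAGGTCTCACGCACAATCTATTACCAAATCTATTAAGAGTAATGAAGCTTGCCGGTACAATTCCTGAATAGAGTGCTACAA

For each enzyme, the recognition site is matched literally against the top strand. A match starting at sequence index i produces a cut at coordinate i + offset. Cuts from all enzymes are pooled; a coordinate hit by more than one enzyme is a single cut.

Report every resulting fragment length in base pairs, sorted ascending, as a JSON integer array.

Site scan:
  MvoX TACAATT/2: at [16, 50, 59, 135] ⇒ [18, 52, 61, 137]
  FykIV AGAG/4: at [28, 30, 38, 69, 115, 149] ⇒ [32, 34, 42, 73, 119, 153]
  CdoVI AATCTAT/0: at [94, 106] ⇒ [94, 106]
  KluII AATG/3: at [120] ⇒ [123]
  TgoI CTCAC/0: at [11, 23, 85] ⇒ [11, 23, 85]

Pooled cuts: [11, 18, 23, 32, 34, 42, 52, 61, 73, 85, 94, 106, 119, 123, 137, 153]

Fragments:
  11→18: 7 bp
  18→23: 5 bp
  23→32: 9 bp
  32→34: 2 bp
  34→42: 8 bp
  42→52: 10 bp
  52→61: 9 bp
  61→73: 12 bp
  73→85: 12 bp
  85→94: 9 bp
  94→106: 12 bp
  106→119: 13 bp
  119→123: 4 bp
  123→137: 14 bp
  137→153: 16 bp
  153→11 (wrap): 161-153+11 = 19 bp

[2,4,5,7,8,9,9,9,10,12,12,12,13,14,16,19]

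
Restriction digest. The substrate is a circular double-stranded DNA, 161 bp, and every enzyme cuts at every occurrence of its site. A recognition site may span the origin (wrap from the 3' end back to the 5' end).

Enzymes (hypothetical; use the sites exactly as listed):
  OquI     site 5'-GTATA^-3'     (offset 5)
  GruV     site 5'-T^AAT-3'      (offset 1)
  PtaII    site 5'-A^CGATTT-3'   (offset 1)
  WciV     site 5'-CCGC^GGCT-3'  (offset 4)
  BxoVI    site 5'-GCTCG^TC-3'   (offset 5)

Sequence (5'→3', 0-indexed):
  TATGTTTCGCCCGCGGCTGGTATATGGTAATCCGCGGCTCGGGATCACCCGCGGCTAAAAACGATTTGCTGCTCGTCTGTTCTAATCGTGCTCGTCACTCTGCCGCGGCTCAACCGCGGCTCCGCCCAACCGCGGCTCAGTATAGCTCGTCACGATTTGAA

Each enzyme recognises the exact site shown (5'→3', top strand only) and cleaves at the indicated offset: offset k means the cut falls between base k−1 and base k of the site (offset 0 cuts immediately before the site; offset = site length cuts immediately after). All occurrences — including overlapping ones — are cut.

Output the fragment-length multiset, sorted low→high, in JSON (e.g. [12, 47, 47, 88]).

[3,4,5,7,8,9,10,11,11,11,12,14,16,17,23]

Site scan:
  OquI GTATA/5: at [19, 139] ⇒ [24, 144]
  GruV TAAT/1: at [27, 82] ⇒ [28, 83]
  PtaII ACGATTT/1: at [60, 151] ⇒ [61, 152]
  WciV CCGCGGCT/4: at [10, 31, 48, 102, 113, 129] ⇒ [14, 35, 52, 106, 117, 133]
  BxoVI GCTCGTC/5: at [70, 89, 144] ⇒ [75, 94, 149]

Pooled cuts: [14, 24, 28, 35, 52, 61, 75, 83, 94, 106, 117, 133, 144, 149, 152]

Fragments:
  14→24: 10 bp
  24→28: 4 bp
  28→35: 7 bp
  35→52: 17 bp
  52→61: 9 bp
  61→75: 14 bp
  75→83: 8 bp
  83→94: 11 bp
  94→106: 12 bp
  106→117: 11 bp
  117→133: 16 bp
  133→144: 11 bp
  144→149: 5 bp
  149→152: 3 bp
  152→14 (wrap): 161-152+14 = 23 bp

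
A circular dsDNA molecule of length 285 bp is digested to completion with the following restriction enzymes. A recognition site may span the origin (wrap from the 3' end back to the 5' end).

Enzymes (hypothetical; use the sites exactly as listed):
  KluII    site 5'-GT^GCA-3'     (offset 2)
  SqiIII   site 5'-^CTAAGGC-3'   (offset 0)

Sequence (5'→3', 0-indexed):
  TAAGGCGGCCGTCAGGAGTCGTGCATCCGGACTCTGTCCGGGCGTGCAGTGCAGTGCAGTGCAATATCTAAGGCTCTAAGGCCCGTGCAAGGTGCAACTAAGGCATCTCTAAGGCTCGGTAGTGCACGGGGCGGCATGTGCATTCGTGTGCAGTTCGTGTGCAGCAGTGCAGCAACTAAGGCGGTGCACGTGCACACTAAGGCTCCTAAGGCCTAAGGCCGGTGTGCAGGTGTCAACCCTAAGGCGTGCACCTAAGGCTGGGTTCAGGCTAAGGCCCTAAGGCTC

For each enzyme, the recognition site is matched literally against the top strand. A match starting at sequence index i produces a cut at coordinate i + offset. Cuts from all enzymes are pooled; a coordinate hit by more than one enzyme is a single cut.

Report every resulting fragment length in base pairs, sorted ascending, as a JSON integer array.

Scan for sites:
  KluII GTGCA/2: at [20, 43, 48, 53, 58, 84, 91, 121, 137, 147, 158, 166, 183, 189, 223, 245] ⇒ [22, 45, 50, 55, 60, 86, 93, 123, 139, 149, 160, 168, 185, 191, 225, 247]
  SqiIII CTAAGGC/0: at [67, 75, 97, 108, 175, 196, 205, 212, 238, 251, 268, 276, 284] ⇒ [67, 75, 97, 108, 175, 196, 205, 212, 238, 251, 268, 276, 284]

All cut coordinates (distinct, sorted): [22, 45, 50, 55, 60, 67, 75, 86, 93, 97, 108, 123, 139, 149, 160, 168, 175, 185, 191, 196, 205, 212, 225, 238, 247, 251, 268, 276, 284]

Fragment lengths:
  22→45: 23 bp
  45→50: 5 bp
  50→55: 5 bp
  55→60: 5 bp
  60→67: 7 bp
  67→75: 8 bp
  75→86: 11 bp
  86→93: 7 bp
  93→97: 4 bp
  97→108: 11 bp
  108→123: 15 bp
  123→139: 16 bp
  139→149: 10 bp
  149→160: 11 bp
  160→168: 8 bp
  168→175: 7 bp
  175→185: 10 bp
  185→191: 6 bp
  191→196: 5 bp
  196→205: 9 bp
  205→212: 7 bp
  212→225: 13 bp
  225→238: 13 bp
  238→247: 9 bp
  247→251: 4 bp
  251→268: 17 bp
  268→276: 8 bp
  276→284: 8 bp
  284→22 (wrap): 285-284+22 = 23 bp

[4,4,5,5,5,5,6,7,7,7,7,8,8,8,8,9,9,10,10,11,11,11,13,13,15,16,17,23,23]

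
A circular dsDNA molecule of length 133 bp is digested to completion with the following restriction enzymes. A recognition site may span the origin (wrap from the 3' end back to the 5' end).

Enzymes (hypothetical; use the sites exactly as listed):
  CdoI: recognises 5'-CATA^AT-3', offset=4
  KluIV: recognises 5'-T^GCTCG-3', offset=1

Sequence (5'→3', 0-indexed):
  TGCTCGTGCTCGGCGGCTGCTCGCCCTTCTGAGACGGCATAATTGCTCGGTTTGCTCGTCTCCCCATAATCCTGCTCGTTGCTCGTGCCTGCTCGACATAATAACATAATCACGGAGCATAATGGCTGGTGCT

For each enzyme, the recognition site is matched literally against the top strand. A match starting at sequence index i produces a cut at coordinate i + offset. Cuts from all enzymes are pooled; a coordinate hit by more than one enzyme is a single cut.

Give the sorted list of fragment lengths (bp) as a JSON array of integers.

[3,5,6,7,8,9,10,10,11,13,13,15,23]

Per-enzyme occurrences:
  CdoI CATAAT/4: at [37, 64, 96, 104, 117] ⇒ [41, 68, 100, 108, 121]
  KluIV TGCTCG/1: at [0, 6, 17, 43, 52, 72, 79, 89] ⇒ [1, 7, 18, 44, 53, 73, 80, 90]

All cut coordinates (distinct, sorted): [1, 7, 18, 41, 44, 53, 68, 73, 80, 90, 100, 108, 121]

Fragments:
  1→7: 6 bp
  7→18: 11 bp
  18→41: 23 bp
  41→44: 3 bp
  44→53: 9 bp
  53→68: 15 bp
  68→73: 5 bp
  73→80: 7 bp
  80→90: 10 bp
  90→100: 10 bp
  100→108: 8 bp
  108→121: 13 bp
  121→1 (wrap): 133-121+1 = 13 bp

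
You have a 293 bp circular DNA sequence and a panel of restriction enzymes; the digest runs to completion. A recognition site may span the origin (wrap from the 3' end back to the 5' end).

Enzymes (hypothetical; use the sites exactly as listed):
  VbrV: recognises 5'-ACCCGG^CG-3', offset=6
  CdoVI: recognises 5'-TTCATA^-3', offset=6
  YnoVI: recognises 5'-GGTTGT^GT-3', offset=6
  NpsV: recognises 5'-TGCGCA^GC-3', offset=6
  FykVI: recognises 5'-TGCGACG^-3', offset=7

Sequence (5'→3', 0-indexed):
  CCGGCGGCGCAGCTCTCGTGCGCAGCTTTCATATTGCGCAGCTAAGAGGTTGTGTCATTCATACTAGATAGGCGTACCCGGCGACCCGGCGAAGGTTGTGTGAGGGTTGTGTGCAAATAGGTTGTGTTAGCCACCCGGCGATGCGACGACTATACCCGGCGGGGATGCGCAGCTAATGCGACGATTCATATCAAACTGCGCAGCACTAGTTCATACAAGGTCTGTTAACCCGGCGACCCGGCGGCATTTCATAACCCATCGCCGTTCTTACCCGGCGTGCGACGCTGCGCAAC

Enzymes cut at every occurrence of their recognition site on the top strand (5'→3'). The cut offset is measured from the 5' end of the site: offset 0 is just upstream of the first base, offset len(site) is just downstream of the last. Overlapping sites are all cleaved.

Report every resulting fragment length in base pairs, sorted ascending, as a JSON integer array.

Per-enzyme occurrences:
  VbrV ACCCGGCG/6: at [75, 83, 132, 153, 227, 235, 269, 291] ⇒ [4, 81, 89, 138, 159, 233, 241, 275]
  CdoVI TTCATA/6: at [27, 57, 184, 209, 247] ⇒ [33, 63, 190, 215, 253]
  YnoVI GGTTGTGT/6: at [47, 93, 104, 119] ⇒ [53, 99, 110, 125]
  NpsV TGCGCAGC/6: at [18, 34, 165, 196] ⇒ [24, 40, 171, 202]
  FykVI TGCGACG/7: at [141, 176, 277] ⇒ [148, 183, 284]

All cut coordinates (distinct, sorted): [4, 24, 33, 40, 53, 63, 81, 89, 99, 110, 125, 138, 148, 159, 171, 183, 190, 202, 215, 233, 241, 253, 275, 284]

Fragments:
  4→24: 20 bp
  24→33: 9 bp
  33→40: 7 bp
  40→53: 13 bp
  53→63: 10 bp
  63→81: 18 bp
  81→89: 8 bp
  89→99: 10 bp
  99→110: 11 bp
  110→125: 15 bp
  125→138: 13 bp
  138→148: 10 bp
  148→159: 11 bp
  159→171: 12 bp
  171→183: 12 bp
  183→190: 7 bp
  190→202: 12 bp
  202→215: 13 bp
  215→233: 18 bp
  233→241: 8 bp
  241→253: 12 bp
  253→275: 22 bp
  275→284: 9 bp
  284→4 (wrap): 293-284+4 = 13 bp

[7,7,8,8,9,9,10,10,10,11,11,12,12,12,12,13,13,13,13,15,18,18,20,22]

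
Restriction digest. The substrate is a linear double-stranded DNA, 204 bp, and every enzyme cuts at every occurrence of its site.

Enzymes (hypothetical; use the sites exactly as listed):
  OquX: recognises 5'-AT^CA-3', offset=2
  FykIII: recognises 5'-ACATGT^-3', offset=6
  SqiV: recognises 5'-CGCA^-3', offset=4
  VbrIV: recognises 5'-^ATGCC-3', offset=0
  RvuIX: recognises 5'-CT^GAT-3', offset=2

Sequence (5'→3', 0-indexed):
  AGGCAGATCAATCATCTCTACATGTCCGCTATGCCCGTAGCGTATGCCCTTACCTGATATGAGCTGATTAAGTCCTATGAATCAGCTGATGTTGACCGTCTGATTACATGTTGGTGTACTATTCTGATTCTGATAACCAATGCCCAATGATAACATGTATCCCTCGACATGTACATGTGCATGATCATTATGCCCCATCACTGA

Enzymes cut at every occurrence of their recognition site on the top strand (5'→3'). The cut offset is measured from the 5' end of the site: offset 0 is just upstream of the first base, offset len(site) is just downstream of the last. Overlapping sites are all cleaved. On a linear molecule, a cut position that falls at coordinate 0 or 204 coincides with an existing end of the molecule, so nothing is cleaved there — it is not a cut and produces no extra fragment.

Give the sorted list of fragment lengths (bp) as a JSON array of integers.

[4,4,5,5,6,6,6,7,8,8,9,10,10,12,13,13,14,14,14,17,19]

Per-enzyme occurrences:
  OquX ATCA/2: at [6, 10, 80, 183, 196] ⇒ [8, 12, 82, 185, 198]
  FykIII ACATGT/6: at [19, 105, 152, 166, 172] ⇒ [25, 111, 158, 172, 178]
  SqiV (CGCA, off=4): no sites
  VbrIV ATGCC/0: at [30, 43, 139, 189] ⇒ [30, 43, 139, 189]
  RvuIX CTGAT/2: at [53, 63, 85, 99, 123, 129] ⇒ [55, 65, 87, 101, 125, 131]

Pooled cuts: [8, 12, 25, 30, 43, 55, 65, 82, 87, 101, 111, 125, 131, 139, 158, 172, 178, 185, 189, 198]

Fragments:
  [0,8): 8 bp
  [8,12): 4 bp
  [12,25): 13 bp
  [25,30): 5 bp
  [30,43): 13 bp
  [43,55): 12 bp
  [55,65): 10 bp
  [65,82): 17 bp
  [82,87): 5 bp
  [87,101): 14 bp
  [101,111): 10 bp
  [111,125): 14 bp
  [125,131): 6 bp
  [131,139): 8 bp
  [139,158): 19 bp
  [158,172): 14 bp
  [172,178): 6 bp
  [178,185): 7 bp
  [185,189): 4 bp
  [189,198): 9 bp
  [198,204): 6 bp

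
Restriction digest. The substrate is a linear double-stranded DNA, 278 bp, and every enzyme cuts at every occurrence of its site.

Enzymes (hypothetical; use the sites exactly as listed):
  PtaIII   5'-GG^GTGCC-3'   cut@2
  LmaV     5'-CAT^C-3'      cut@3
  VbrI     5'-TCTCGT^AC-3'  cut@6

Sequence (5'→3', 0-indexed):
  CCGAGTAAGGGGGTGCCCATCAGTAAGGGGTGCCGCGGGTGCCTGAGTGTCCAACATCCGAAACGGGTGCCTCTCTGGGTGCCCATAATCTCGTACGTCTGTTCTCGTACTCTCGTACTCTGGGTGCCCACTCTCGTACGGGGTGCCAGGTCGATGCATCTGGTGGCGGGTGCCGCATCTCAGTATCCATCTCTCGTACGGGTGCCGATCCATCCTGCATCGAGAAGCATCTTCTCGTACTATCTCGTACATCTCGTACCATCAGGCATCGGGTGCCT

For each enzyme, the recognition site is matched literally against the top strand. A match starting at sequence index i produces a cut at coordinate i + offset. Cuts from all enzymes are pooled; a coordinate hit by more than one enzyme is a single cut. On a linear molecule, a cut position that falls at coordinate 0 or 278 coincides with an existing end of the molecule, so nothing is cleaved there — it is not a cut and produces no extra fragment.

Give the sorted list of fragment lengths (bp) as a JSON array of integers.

[3,4,4,5,5,5,6,7,7,7,7,8,8,8,9,9,9,9,10,10,10,12,12,12,12,14,14,16,17,19]

Site scan:
  PtaIII GGGTGCC/2: at [10, 27, 36, 64, 76, 121, 140, 167, 199, 270] ⇒ [12, 29, 38, 66, 78, 123, 142, 169, 201, 272]
  LmaV CATC/3: at [17, 54, 156, 175, 187, 210, 217, 227, 249, 259, 266] ⇒ [20, 57, 159, 178, 190, 213, 220, 230, 252, 262, 269]
  VbrI TCTCGTAC/6: at [88, 102, 110, 131, 191, 232, 242, 251] ⇒ [94, 108, 116, 137, 197, 238, 248, 257]

Pooled cuts: [12, 20, 29, 38, 57, 66, 78, 94, 108, 116, 123, 137, 142, 159, 169, 178, 190, 197, 201, 213, 220, 230, 238, 248, 252, 257, 262, 269, 272]

Fragments:
  [0,12): 12 bp
  [12,20): 8 bp
  [20,29): 9 bp
  [29,38): 9 bp
  [38,57): 19 bp
  [57,66): 9 bp
  [66,78): 12 bp
  [78,94): 16 bp
  [94,108): 14 bp
  [108,116): 8 bp
  [116,123): 7 bp
  [123,137): 14 bp
  [137,142): 5 bp
  [142,159): 17 bp
  [159,169): 10 bp
  [169,178): 9 bp
  [178,190): 12 bp
  [190,197): 7 bp
  [197,201): 4 bp
  [201,213): 12 bp
  [213,220): 7 bp
  [220,230): 10 bp
  [230,238): 8 bp
  [238,248): 10 bp
  [248,252): 4 bp
  [252,257): 5 bp
  [257,262): 5 bp
  [262,269): 7 bp
  [269,272): 3 bp
  [272,278): 6 bp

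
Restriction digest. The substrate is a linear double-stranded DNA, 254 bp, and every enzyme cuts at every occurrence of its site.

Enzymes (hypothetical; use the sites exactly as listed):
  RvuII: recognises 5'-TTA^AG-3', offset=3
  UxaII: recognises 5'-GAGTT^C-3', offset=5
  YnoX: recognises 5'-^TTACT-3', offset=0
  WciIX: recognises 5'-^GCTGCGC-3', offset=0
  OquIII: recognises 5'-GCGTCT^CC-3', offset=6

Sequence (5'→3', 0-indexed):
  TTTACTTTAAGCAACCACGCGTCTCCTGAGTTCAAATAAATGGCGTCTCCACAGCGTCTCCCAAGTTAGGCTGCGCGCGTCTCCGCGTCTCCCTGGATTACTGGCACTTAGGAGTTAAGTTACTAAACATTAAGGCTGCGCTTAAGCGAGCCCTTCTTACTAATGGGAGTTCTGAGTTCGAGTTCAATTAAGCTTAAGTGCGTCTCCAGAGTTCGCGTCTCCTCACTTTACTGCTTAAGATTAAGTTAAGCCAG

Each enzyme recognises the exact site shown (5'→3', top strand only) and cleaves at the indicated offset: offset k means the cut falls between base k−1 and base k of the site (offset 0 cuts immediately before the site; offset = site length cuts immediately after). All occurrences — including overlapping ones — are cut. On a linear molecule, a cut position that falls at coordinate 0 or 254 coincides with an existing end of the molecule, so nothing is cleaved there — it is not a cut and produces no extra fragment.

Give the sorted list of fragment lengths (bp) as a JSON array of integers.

[1,2,2,5,6,6,6,6,6,7,7,7,7,8,8,8,8,9,10,10,10,11,12,13,13,15,15,16,20]

Scan for sites:
  RvuII TTAAG/3: at [6, 114, 129, 141, 187, 193, 234, 240, 245] ⇒ [9, 117, 132, 144, 190, 196, 237, 243, 248]
  UxaII GAGTTC/5: at [27, 166, 173, 179, 208] ⇒ [32, 171, 178, 184, 213]
  YnoX TTACT/0: at [1, 97, 119, 156, 227] ⇒ [1, 97, 119, 156, 227]
  WciIX GCTGCGC/0: at [69, 134] ⇒ [69, 134]
  OquIII GCGTCTCC/6: at [18, 42, 53, 76, 84, 199, 214] ⇒ [24, 48, 59, 82, 90, 205, 220]

All cut coordinates (distinct, sorted): [1, 9, 24, 32, 48, 59, 69, 82, 90, 97, 117, 119, 132, 134, 144, 156, 171, 178, 184, 190, 196, 205, 213, 220, 227, 237, 243, 248]

Fragment lengths:
  [0,1): 1 bp
  [1,9): 8 bp
  [9,24): 15 bp
  [24,32): 8 bp
  [32,48): 16 bp
  [48,59): 11 bp
  [59,69): 10 bp
  [69,82): 13 bp
  [82,90): 8 bp
  [90,97): 7 bp
  [97,117): 20 bp
  [117,119): 2 bp
  [119,132): 13 bp
  [132,134): 2 bp
  [134,144): 10 bp
  [144,156): 12 bp
  [156,171): 15 bp
  [171,178): 7 bp
  [178,184): 6 bp
  [184,190): 6 bp
  [190,196): 6 bp
  [196,205): 9 bp
  [205,213): 8 bp
  [213,220): 7 bp
  [220,227): 7 bp
  [227,237): 10 bp
  [237,243): 6 bp
  [243,248): 5 bp
  [248,254): 6 bp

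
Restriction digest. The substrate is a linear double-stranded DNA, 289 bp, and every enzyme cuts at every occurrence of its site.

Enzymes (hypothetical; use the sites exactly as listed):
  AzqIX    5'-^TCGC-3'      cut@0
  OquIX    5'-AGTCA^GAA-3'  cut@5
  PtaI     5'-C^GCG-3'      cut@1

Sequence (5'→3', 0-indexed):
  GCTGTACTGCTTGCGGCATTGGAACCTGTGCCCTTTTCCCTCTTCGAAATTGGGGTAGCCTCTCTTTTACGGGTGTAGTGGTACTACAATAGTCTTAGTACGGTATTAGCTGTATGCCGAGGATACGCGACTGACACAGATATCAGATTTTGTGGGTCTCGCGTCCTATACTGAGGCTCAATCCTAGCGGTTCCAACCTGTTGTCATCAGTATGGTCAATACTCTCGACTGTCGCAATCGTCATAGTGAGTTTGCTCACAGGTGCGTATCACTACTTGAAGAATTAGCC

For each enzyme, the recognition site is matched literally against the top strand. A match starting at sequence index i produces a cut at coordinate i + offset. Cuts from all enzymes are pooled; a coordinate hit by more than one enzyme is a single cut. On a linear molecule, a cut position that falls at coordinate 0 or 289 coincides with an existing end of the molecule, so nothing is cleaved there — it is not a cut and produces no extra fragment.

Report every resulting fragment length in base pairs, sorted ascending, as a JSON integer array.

Per-enzyme occurrences:
  AzqIX (TCGC, off=0): starts [158, 231] → cuts [158, 231]
  OquIX (AGTCAGAA, off=5): no sites
  PtaI (CGCG, off=1): starts [125, 159] → cuts [126, 160]

Pooled cuts: [126, 158, 160, 231]

Fragments:
  [0,126): 126 bp
  [126,158): 32 bp
  [158,160): 2 bp
  [160,231): 71 bp
  [231,289): 58 bp

[2,32,58,71,126]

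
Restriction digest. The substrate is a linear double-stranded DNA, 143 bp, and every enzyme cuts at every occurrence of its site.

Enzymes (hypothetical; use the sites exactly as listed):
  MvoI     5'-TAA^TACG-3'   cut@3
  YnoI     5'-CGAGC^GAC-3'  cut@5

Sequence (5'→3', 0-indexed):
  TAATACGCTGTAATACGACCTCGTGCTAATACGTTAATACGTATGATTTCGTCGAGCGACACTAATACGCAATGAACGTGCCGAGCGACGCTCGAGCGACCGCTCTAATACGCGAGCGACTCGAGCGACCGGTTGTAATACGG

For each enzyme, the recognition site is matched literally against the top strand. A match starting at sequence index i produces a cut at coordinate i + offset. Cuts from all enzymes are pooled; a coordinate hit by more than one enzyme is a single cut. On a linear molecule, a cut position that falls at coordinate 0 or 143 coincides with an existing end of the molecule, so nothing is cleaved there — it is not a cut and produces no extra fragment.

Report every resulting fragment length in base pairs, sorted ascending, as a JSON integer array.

Per-enzyme occurrences:
  MvoI (TAATACG, off=3): starts [0, 10, 26, 34, 62, 105, 135] → cuts [3, 13, 29, 37, 65, 108, 138]
  YnoI (CGAGCGAC, off=5): starts [52, 81, 92, 112, 121] → cuts [57, 86, 97, 117, 126]

Pooled cuts: [3, 13, 29, 37, 57, 65, 86, 97, 108, 117, 126, 138]

Fragments:
  [0,3): 3 bp
  [3,13): 10 bp
  [13,29): 16 bp
  [29,37): 8 bp
  [37,57): 20 bp
  [57,65): 8 bp
  [65,86): 21 bp
  [86,97): 11 bp
  [97,108): 11 bp
  [108,117): 9 bp
  [117,126): 9 bp
  [126,138): 12 bp
  [138,143): 5 bp

[3,5,8,8,9,9,10,11,11,12,16,20,21]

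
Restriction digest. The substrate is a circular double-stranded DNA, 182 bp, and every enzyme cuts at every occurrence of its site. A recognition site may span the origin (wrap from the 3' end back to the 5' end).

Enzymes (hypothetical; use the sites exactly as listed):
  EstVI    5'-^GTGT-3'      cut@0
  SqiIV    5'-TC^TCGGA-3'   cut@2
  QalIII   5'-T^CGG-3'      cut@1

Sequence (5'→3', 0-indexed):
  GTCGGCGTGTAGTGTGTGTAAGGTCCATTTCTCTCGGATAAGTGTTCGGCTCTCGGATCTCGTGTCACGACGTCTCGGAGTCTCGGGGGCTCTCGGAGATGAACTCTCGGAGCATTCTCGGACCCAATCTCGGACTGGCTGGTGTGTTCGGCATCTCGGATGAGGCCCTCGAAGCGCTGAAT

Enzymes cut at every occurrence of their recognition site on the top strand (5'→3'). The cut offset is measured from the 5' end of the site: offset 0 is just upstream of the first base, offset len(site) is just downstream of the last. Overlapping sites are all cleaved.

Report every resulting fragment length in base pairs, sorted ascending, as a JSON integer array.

[1,1,1,1,1,1,1,1,2,2,2,4,5,5,5,6,7,7,8,8,9,10,11,11,13,13,18,28]

Site scan:
  EstVI GTGT/0: at [6, 11, 13, 15, 41, 61, 141, 143] ⇒ [6, 11, 13, 15, 41, 61, 141, 143]
  SqiIV TCTCGGA/2: at [31, 50, 72, 90, 104, 115, 127, 153] ⇒ [33, 52, 74, 92, 106, 117, 129, 155]
  QalIII TCGG/1: at [1, 33, 45, 52, 74, 82, 92, 106, 117, 129, 147, 155] ⇒ [2, 34, 46, 53, 75, 83, 93, 107, 118, 130, 148, 156]

All cut coordinates (distinct, sorted): [2, 6, 11, 13, 15, 33, 34, 41, 46, 52, 53, 61, 74, 75, 83, 92, 93, 106, 107, 117, 118, 129, 130, 141, 143, 148, 155, 156]

Fragments:
  2→6: 4 bp
  6→11: 5 bp
  11→13: 2 bp
  13→15: 2 bp
  15→33: 18 bp
  33→34: 1 bp
  34→41: 7 bp
  41→46: 5 bp
  46→52: 6 bp
  52→53: 1 bp
  53→61: 8 bp
  61→74: 13 bp
  74→75: 1 bp
  75→83: 8 bp
  83→92: 9 bp
  92→93: 1 bp
  93→106: 13 bp
  106→107: 1 bp
  107→117: 10 bp
  117→118: 1 bp
  118→129: 11 bp
  129→130: 1 bp
  130→141: 11 bp
  141→143: 2 bp
  143→148: 5 bp
  148→155: 7 bp
  155→156: 1 bp
  156→2 (wrap): 182-156+2 = 28 bp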